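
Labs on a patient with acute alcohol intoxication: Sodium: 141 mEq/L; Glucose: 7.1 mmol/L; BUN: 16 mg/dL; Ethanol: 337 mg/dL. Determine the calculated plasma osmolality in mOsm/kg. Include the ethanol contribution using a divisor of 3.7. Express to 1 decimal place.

385.9 mOsm/kg

Calculated osmolality = 2·Na + glucose + BUN/2.8 + ethanol/3.7
= 2·141 + 7.1 + 16/2.8 + 337/3.7
= 282 + 7.10 + 5.71 + 91.08
= 385.89 mOsm/kg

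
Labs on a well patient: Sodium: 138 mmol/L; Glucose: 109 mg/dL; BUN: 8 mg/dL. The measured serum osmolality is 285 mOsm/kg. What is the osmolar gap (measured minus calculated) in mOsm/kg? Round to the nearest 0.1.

0.1 mOsm/kg

Calculated osmolality = 2·Na + glucose/18 + BUN/2.8
= 2·138 + 109/18 + 8/2.8
= 276 + 6.06 + 2.86
= 284.92 mOsm/kg ≈ 284.9 mOsm/kg
Osmolar gap = measured − calculated = 285 − 284.9 = 0.1 mOsm/kg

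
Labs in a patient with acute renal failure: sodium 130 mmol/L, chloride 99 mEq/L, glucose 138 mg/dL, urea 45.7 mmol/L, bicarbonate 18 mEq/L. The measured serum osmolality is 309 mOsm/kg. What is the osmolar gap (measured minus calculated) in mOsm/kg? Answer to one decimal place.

-4.4 mOsm/kg

Calculated osmolality = 2·Na + glucose/18 + urea
= 2·130 + 138/18 + 45.7
= 260 + 7.67 + 45.70
= 313.37 mOsm/kg ≈ 313.4 mOsm/kg
Osmolar gap = measured − calculated = 309 − 313.4 = -4.4 mOsm/kg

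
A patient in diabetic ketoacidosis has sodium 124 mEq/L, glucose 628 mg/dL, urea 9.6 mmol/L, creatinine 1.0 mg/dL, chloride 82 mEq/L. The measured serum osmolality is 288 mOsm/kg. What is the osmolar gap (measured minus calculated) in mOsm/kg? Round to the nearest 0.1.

Calculated osmolality = 2·Na + glucose/18 + urea
= 2·124 + 628/18 + 9.6
= 248 + 34.89 + 9.60
= 292.49 mOsm/kg ≈ 292.5 mOsm/kg
Osmolar gap = measured − calculated = 288 − 292.5 = -4.5 mOsm/kg

-4.5 mOsm/kg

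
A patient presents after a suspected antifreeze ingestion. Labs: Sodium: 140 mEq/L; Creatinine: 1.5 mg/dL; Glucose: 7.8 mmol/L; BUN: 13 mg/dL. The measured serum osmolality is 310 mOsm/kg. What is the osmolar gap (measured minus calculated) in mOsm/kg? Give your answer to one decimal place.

17.6 mOsm/kg

Calculated osmolality = 2·Na + glucose + BUN/2.8
= 2·140 + 7.8 + 13/2.8
= 280 + 7.80 + 4.64
= 292.44 mOsm/kg ≈ 292.4 mOsm/kg
Osmolar gap = measured − calculated = 310 − 292.4 = 17.6 mOsm/kg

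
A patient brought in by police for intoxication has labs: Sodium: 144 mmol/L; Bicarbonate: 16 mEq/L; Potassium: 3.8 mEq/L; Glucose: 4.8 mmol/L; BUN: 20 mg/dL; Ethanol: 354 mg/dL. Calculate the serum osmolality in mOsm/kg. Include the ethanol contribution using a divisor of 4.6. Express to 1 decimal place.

376.9 mOsm/kg

Calculated osmolality = 2·Na + glucose + BUN/2.8 + ethanol/4.6
= 2·144 + 4.8 + 20/2.8 + 354/4.6
= 288 + 4.80 + 7.14 + 76.96
= 376.9 mOsm/kg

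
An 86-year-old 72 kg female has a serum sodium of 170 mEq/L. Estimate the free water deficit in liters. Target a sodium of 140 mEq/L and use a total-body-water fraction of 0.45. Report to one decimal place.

6.9 L

TBW = 0.45 · 72 = 32.4 L
Free water deficit = TBW · (Na/140 − 1)
= 32.4 · (170/140 − 1)
= 32.4 · 0.2143
= 6.94 L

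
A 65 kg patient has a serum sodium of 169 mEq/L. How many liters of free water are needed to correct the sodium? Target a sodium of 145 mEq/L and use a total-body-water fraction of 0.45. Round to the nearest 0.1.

4.8 L

TBW = 0.45 · 65 = 29.25 L
Free water deficit = TBW · (Na/145 − 1)
= 29.25 · (169/145 − 1)
= 29.25 · 0.1655
= 4.84 L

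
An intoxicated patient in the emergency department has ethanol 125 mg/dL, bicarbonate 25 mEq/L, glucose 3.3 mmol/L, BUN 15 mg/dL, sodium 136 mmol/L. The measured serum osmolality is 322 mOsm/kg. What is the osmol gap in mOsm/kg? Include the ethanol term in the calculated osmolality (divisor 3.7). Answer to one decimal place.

7.6 mOsm/kg

Calculated osmolality = 2·Na + glucose + BUN/2.8 + ethanol/3.7
= 2·136 + 3.3 + 15/2.8 + 125/3.7
= 272 + 3.30 + 5.36 + 33.78
= 314.44 mOsm/kg ≈ 314.4 mOsm/kg
Osmolar gap = measured − calculated = 322 − 314.4 = 7.6 mOsm/kg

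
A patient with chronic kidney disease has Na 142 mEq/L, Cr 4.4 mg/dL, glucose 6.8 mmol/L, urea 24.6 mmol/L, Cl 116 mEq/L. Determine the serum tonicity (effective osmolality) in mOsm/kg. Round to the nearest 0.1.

290.8 mOsm/kg

Effective osmolality excludes urea (freely permeant across cell membranes):
2·Na + glucose
= 2·142 + 6.8
= 284 + 6.8
= 290.8 mOsm/kg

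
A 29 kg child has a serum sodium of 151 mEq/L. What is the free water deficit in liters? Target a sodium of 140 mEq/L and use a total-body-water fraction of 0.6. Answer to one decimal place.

TBW = 0.6 · 29 = 17.4 L
Free water deficit = TBW · (Na/140 − 1)
= 17.4 · (151/140 − 1)
= 17.4 · 0.0786
= 1.37 L

1.4 L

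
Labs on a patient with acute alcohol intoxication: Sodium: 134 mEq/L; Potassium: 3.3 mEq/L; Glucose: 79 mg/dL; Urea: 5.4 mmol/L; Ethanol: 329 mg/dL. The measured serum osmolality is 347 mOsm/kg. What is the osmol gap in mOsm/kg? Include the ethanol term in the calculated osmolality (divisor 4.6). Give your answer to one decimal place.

-2.3 mOsm/kg

Calculated osmolality = 2·Na + glucose/18 + urea + ethanol/4.6
= 2·134 + 79/18 + 5.4 + 329/4.6
= 268 + 4.39 + 5.40 + 71.52
= 349.31 mOsm/kg ≈ 349.3 mOsm/kg
Osmolar gap = measured − calculated = 347 − 349.3 = -2.3 mOsm/kg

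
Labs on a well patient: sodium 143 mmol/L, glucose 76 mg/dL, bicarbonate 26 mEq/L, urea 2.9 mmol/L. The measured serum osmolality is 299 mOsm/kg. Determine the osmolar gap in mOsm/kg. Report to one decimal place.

Calculated osmolality = 2·Na + glucose/18 + urea
= 2·143 + 76/18 + 2.9
= 286 + 4.22 + 2.90
= 293.12 mOsm/kg ≈ 293.1 mOsm/kg
Osmolar gap = measured − calculated = 299 − 293.1 = 5.9 mOsm/kg

5.9 mOsm/kg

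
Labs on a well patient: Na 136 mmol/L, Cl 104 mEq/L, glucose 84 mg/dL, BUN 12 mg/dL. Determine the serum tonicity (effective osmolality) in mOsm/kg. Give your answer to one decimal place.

276.7 mOsm/kg

Effective osmolality excludes urea (freely permeant across cell membranes):
2·Na + glucose/18
= 2·136 + 84/18
= 272 + 4.67
= 276.67 mOsm/kg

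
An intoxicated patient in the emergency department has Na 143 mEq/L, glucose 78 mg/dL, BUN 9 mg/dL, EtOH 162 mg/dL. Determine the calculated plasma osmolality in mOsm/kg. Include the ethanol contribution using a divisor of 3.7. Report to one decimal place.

337.3 mOsm/kg

Calculated osmolality = 2·Na + glucose/18 + BUN/2.8 + ethanol/3.7
= 2·143 + 78/18 + 9/2.8 + 162/3.7
= 286 + 4.33 + 3.21 + 43.78
= 337.32 mOsm/kg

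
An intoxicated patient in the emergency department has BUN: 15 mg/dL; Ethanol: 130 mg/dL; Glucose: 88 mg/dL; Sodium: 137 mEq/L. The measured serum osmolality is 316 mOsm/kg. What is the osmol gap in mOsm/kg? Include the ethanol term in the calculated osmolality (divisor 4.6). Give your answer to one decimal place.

3.5 mOsm/kg

Calculated osmolality = 2·Na + glucose/18 + BUN/2.8 + ethanol/4.6
= 2·137 + 88/18 + 15/2.8 + 130/4.6
= 274 + 4.89 + 5.36 + 28.26
= 312.51 mOsm/kg ≈ 312.5 mOsm/kg
Osmolar gap = measured − calculated = 316 − 312.5 = 3.5 mOsm/kg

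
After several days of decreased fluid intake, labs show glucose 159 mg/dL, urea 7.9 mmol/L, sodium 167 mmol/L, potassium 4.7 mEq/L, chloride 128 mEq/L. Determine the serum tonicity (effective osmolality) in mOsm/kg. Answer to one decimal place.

342.8 mOsm/kg

Effective osmolality excludes urea (freely permeant across cell membranes):
2·Na + glucose/18
= 2·167 + 159/18
= 334 + 8.83
= 342.83 mOsm/kg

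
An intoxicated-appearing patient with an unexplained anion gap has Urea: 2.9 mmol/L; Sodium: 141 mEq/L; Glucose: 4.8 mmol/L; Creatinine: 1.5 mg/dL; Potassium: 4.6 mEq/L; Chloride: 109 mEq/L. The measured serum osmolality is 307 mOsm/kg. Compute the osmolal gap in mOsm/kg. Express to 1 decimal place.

Calculated osmolality = 2·Na + glucose + urea
= 2·141 + 4.8 + 2.9
= 282 + 4.80 + 2.90
= 289.7 mOsm/kg ≈ 289.7 mOsm/kg
Osmolar gap = measured − calculated = 307 − 289.7 = 17.3 mOsm/kg

17.3 mOsm/kg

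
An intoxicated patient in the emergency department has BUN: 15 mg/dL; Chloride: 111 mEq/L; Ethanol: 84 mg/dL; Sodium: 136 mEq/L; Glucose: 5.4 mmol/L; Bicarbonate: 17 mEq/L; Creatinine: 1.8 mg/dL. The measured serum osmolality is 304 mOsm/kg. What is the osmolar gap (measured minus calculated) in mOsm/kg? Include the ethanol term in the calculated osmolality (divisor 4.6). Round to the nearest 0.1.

Calculated osmolality = 2·Na + glucose + BUN/2.8 + ethanol/4.6
= 2·136 + 5.4 + 15/2.8 + 84/4.6
= 272 + 5.40 + 5.36 + 18.26
= 301.02 mOsm/kg ≈ 301.0 mOsm/kg
Osmolar gap = measured − calculated = 304 − 301.0 = 3.0 mOsm/kg

3.0 mOsm/kg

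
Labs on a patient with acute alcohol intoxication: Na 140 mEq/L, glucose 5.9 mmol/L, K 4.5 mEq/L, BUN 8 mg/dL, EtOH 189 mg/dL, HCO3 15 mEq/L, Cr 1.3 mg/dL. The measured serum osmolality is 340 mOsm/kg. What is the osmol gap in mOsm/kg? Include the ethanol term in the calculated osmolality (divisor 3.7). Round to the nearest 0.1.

Calculated osmolality = 2·Na + glucose + BUN/2.8 + ethanol/3.7
= 2·140 + 5.9 + 8/2.8 + 189/3.7
= 280 + 5.90 + 2.86 + 51.08
= 339.84 mOsm/kg ≈ 339.8 mOsm/kg
Osmolar gap = measured − calculated = 340 − 339.8 = 0.2 mOsm/kg

0.2 mOsm/kg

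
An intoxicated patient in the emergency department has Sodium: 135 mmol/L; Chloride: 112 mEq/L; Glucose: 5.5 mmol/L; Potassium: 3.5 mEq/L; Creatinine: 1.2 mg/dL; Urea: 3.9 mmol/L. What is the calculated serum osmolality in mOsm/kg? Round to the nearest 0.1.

Calculated osmolality = 2·Na + glucose + urea
= 2·135 + 5.5 + 3.9
= 270 + 5.50 + 3.90
= 279.4 mOsm/kg

279.4 mOsm/kg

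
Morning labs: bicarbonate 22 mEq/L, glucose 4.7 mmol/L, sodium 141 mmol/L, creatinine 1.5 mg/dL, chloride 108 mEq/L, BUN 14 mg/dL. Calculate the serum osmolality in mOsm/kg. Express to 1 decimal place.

Calculated osmolality = 2·Na + glucose + BUN/2.8
= 2·141 + 4.7 + 14/2.8
= 282 + 4.70 + 5
= 291.7 mOsm/kg

291.7 mOsm/kg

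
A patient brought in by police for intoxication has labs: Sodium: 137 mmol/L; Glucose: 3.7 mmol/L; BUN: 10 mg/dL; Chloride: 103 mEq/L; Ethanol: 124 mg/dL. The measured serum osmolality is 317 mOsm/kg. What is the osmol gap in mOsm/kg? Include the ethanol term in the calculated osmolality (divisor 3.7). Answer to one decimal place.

Calculated osmolality = 2·Na + glucose + BUN/2.8 + ethanol/3.7
= 2·137 + 3.7 + 10/2.8 + 124/3.7
= 274 + 3.70 + 3.57 + 33.51
= 314.78 mOsm/kg ≈ 314.8 mOsm/kg
Osmolar gap = measured − calculated = 317 − 314.8 = 2.2 mOsm/kg

2.2 mOsm/kg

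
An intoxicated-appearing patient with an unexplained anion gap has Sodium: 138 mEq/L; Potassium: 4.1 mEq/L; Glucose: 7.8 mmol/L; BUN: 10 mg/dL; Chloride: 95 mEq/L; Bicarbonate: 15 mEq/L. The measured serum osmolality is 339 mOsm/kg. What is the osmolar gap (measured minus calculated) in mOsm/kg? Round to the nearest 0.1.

51.6 mOsm/kg

Calculated osmolality = 2·Na + glucose + BUN/2.8
= 2·138 + 7.8 + 10/2.8
= 276 + 7.80 + 3.57
= 287.37 mOsm/kg ≈ 287.4 mOsm/kg
Osmolar gap = measured − calculated = 339 − 287.4 = 51.6 mOsm/kg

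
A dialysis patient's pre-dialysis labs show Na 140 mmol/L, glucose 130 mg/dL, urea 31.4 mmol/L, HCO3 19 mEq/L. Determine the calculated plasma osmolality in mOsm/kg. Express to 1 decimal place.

Calculated osmolality = 2·Na + glucose/18 + urea
= 2·140 + 130/18 + 31.4
= 280 + 7.22 + 31.40
= 318.62 mOsm/kg

318.6 mOsm/kg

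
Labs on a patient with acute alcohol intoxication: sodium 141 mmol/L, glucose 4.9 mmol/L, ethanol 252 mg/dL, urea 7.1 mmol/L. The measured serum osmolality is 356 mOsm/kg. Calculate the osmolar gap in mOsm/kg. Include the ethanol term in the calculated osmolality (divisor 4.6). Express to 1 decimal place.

Calculated osmolality = 2·Na + glucose + urea + ethanol/4.6
= 2·141 + 4.9 + 7.1 + 252/4.6
= 282 + 4.90 + 7.10 + 54.78
= 348.78 mOsm/kg ≈ 348.8 mOsm/kg
Osmolar gap = measured − calculated = 356 − 348.8 = 7.2 mOsm/kg

7.2 mOsm/kg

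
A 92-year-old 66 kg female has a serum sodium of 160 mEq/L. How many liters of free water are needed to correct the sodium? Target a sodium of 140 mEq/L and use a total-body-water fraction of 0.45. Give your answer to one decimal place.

4.2 L

TBW = 0.45 · 66 = 29.7 L
Free water deficit = TBW · (Na/140 − 1)
= 29.7 · (160/140 − 1)
= 29.7 · 0.1429
= 4.24 L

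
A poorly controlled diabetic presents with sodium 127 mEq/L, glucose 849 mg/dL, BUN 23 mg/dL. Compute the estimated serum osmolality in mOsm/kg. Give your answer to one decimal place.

309.4 mOsm/kg

Calculated osmolality = 2·Na + glucose/18 + BUN/2.8
= 2·127 + 849/18 + 23/2.8
= 254 + 47.17 + 8.21
= 309.38 mOsm/kg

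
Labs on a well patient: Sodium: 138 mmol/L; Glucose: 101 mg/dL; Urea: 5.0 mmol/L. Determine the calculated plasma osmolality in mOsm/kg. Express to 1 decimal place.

Calculated osmolality = 2·Na + glucose/18 + urea
= 2·138 + 101/18 + 5
= 276 + 5.61 + 5
= 286.61 mOsm/kg

286.6 mOsm/kg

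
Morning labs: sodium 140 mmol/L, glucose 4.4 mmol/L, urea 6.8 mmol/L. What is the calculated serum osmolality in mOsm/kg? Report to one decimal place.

291.2 mOsm/kg

Calculated osmolality = 2·Na + glucose + urea
= 2·140 + 4.4 + 6.8
= 280 + 4.40 + 6.80
= 291.2 mOsm/kg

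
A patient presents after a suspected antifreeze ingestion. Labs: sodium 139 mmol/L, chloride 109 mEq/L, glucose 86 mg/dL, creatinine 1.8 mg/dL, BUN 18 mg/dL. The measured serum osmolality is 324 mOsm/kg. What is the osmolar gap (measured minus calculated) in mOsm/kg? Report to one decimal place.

34.8 mOsm/kg

Calculated osmolality = 2·Na + glucose/18 + BUN/2.8
= 2·139 + 86/18 + 18/2.8
= 278 + 4.78 + 6.43
= 289.21 mOsm/kg ≈ 289.2 mOsm/kg
Osmolar gap = measured − calculated = 324 − 289.2 = 34.8 mOsm/kg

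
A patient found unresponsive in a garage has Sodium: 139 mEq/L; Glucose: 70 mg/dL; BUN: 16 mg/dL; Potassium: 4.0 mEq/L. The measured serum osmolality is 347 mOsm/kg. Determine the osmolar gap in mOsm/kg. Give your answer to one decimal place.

Calculated osmolality = 2·Na + glucose/18 + BUN/2.8
= 2·139 + 70/18 + 16/2.8
= 278 + 3.89 + 5.71
= 287.6 mOsm/kg ≈ 287.6 mOsm/kg
Osmolar gap = measured − calculated = 347 − 287.6 = 59.4 mOsm/kg

59.4 mOsm/kg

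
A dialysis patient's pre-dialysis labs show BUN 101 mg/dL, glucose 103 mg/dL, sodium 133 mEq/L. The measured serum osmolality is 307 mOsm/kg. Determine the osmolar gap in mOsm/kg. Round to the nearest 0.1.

Calculated osmolality = 2·Na + glucose/18 + BUN/2.8
= 2·133 + 103/18 + 101/2.8
= 266 + 5.72 + 36.07
= 307.79 mOsm/kg ≈ 307.8 mOsm/kg
Osmolar gap = measured − calculated = 307 − 307.8 = -0.8 mOsm/kg

-0.8 mOsm/kg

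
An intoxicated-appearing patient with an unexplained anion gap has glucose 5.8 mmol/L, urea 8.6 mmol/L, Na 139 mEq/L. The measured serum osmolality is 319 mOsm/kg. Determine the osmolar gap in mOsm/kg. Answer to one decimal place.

Calculated osmolality = 2·Na + glucose + urea
= 2·139 + 5.8 + 8.6
= 278 + 5.80 + 8.60
= 292.4 mOsm/kg ≈ 292.4 mOsm/kg
Osmolar gap = measured − calculated = 319 − 292.4 = 26.6 mOsm/kg

26.6 mOsm/kg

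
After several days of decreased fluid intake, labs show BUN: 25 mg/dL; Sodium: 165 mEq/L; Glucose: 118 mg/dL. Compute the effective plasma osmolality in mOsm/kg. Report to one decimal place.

336.6 mOsm/kg

Effective osmolality excludes urea (freely permeant across cell membranes):
2·Na + glucose/18
= 2·165 + 118/18
= 330 + 6.56
= 336.56 mOsm/kg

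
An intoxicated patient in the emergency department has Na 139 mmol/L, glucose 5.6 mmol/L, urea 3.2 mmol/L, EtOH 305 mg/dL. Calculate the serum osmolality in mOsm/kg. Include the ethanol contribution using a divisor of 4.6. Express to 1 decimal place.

Calculated osmolality = 2·Na + glucose + urea + ethanol/4.6
= 2·139 + 5.6 + 3.2 + 305/4.6
= 278 + 5.60 + 3.20 + 66.30
= 353.1 mOsm/kg

353.1 mOsm/kg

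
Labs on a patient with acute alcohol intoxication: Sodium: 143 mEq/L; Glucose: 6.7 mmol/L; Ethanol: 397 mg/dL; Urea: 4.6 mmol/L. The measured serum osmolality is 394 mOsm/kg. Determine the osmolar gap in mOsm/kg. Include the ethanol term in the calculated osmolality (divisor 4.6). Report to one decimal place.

10.4 mOsm/kg

Calculated osmolality = 2·Na + glucose + urea + ethanol/4.6
= 2·143 + 6.7 + 4.6 + 397/4.6
= 286 + 6.70 + 4.60 + 86.30
= 383.6 mOsm/kg ≈ 383.6 mOsm/kg
Osmolar gap = measured − calculated = 394 − 383.6 = 10.4 mOsm/kg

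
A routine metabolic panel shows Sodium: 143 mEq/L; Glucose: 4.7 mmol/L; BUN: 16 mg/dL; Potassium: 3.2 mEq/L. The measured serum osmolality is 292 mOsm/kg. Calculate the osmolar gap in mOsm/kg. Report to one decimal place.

-4.4 mOsm/kg

Calculated osmolality = 2·Na + glucose + BUN/2.8
= 2·143 + 4.7 + 16/2.8
= 286 + 4.70 + 5.71
= 296.41 mOsm/kg ≈ 296.4 mOsm/kg
Osmolar gap = measured − calculated = 292 − 296.4 = -4.4 mOsm/kg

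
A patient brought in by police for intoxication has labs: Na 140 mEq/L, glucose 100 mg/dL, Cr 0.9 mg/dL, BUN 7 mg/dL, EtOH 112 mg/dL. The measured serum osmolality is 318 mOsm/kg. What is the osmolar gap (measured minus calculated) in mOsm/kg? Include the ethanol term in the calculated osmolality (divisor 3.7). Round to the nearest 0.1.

-0.3 mOsm/kg

Calculated osmolality = 2·Na + glucose/18 + BUN/2.8 + ethanol/3.7
= 2·140 + 100/18 + 7/2.8 + 112/3.7
= 280 + 5.56 + 2.50 + 30.27
= 318.33 mOsm/kg ≈ 318.3 mOsm/kg
Osmolar gap = measured − calculated = 318 − 318.3 = -0.3 mOsm/kg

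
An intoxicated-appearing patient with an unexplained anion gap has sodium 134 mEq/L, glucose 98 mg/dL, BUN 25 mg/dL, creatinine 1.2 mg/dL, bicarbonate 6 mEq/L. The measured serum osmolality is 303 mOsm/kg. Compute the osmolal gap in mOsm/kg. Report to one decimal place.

Calculated osmolality = 2·Na + glucose/18 + BUN/2.8
= 2·134 + 98/18 + 25/2.8
= 268 + 5.44 + 8.93
= 282.37 mOsm/kg ≈ 282.4 mOsm/kg
Osmolar gap = measured − calculated = 303 − 282.4 = 20.6 mOsm/kg

20.6 mOsm/kg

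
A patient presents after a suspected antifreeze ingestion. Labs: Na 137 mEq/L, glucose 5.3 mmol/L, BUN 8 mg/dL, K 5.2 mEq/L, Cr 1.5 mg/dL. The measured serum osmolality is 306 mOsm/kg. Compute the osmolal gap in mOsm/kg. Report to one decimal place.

23.8 mOsm/kg

Calculated osmolality = 2·Na + glucose + BUN/2.8
= 2·137 + 5.3 + 8/2.8
= 274 + 5.30 + 2.86
= 282.16 mOsm/kg ≈ 282.2 mOsm/kg
Osmolar gap = measured − calculated = 306 − 282.2 = 23.8 mOsm/kg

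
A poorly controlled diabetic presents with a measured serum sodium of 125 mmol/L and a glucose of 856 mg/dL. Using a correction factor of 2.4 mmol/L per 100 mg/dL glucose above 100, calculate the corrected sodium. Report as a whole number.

Corrected Na = measured Na + 2.4 · (glucose − 100)/100
= 125 + 2.4 · (856 − 100)/100
= 125 + 18.1
= 143.1 mmol/L

143 mmol/L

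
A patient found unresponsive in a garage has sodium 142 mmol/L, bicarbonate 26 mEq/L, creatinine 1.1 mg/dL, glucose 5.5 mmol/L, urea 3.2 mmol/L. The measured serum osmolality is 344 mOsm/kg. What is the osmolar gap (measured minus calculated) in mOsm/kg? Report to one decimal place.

Calculated osmolality = 2·Na + glucose + urea
= 2·142 + 5.5 + 3.2
= 284 + 5.50 + 3.20
= 292.7 mOsm/kg ≈ 292.7 mOsm/kg
Osmolar gap = measured − calculated = 344 − 292.7 = 51.3 mOsm/kg

51.3 mOsm/kg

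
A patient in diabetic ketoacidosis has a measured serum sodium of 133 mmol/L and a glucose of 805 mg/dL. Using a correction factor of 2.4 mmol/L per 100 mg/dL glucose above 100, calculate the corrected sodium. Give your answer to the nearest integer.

150 mmol/L

Corrected Na = measured Na + 2.4 · (glucose − 100)/100
= 133 + 2.4 · (805 − 100)/100
= 133 + 16.9
= 149.9 mmol/L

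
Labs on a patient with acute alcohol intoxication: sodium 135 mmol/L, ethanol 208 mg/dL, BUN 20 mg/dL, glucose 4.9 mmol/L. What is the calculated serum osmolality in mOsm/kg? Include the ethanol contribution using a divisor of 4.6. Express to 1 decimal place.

327.3 mOsm/kg

Calculated osmolality = 2·Na + glucose + BUN/2.8 + ethanol/4.6
= 2·135 + 4.9 + 20/2.8 + 208/4.6
= 270 + 4.90 + 7.14 + 45.22
= 327.26 mOsm/kg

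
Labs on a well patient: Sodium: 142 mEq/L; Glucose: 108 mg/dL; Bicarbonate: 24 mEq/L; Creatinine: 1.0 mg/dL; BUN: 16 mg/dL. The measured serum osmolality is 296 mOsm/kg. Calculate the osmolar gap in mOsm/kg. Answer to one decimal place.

Calculated osmolality = 2·Na + glucose/18 + BUN/2.8
= 2·142 + 108/18 + 16/2.8
= 284 + 6 + 5.71
= 295.71 mOsm/kg ≈ 295.7 mOsm/kg
Osmolar gap = measured − calculated = 296 − 295.7 = 0.3 mOsm/kg

0.3 mOsm/kg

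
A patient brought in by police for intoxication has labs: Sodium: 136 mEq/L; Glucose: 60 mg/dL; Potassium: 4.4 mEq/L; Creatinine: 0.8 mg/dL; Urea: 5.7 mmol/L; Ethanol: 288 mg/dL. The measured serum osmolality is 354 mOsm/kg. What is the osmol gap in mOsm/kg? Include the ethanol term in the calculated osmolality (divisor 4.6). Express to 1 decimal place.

10.4 mOsm/kg

Calculated osmolality = 2·Na + glucose/18 + urea + ethanol/4.6
= 2·136 + 60/18 + 5.7 + 288/4.6
= 272 + 3.33 + 5.70 + 62.61
= 343.64 mOsm/kg ≈ 343.6 mOsm/kg
Osmolar gap = measured − calculated = 354 − 343.6 = 10.4 mOsm/kg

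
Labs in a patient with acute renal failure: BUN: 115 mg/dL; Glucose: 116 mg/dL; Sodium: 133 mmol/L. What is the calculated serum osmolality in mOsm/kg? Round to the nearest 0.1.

313.5 mOsm/kg

Calculated osmolality = 2·Na + glucose/18 + BUN/2.8
= 2·133 + 116/18 + 115/2.8
= 266 + 6.44 + 41.07
= 313.51 mOsm/kg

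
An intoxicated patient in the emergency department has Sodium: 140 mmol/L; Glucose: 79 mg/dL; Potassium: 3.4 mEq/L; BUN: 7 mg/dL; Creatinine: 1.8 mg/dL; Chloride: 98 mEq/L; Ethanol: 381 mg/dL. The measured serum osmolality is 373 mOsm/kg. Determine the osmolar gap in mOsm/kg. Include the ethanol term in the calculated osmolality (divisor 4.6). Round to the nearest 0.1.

Calculated osmolality = 2·Na + glucose/18 + BUN/2.8 + ethanol/4.6
= 2·140 + 79/18 + 7/2.8 + 381/4.6
= 280 + 4.39 + 2.50 + 82.83
= 369.72 mOsm/kg ≈ 369.7 mOsm/kg
Osmolar gap = measured − calculated = 373 − 369.7 = 3.3 mOsm/kg

3.3 mOsm/kg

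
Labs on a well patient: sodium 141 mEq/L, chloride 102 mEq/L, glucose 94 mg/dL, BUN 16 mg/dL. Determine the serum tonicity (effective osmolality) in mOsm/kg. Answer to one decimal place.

287.2 mOsm/kg

Effective osmolality excludes urea (freely permeant across cell membranes):
2·Na + glucose/18
= 2·141 + 94/18
= 282 + 5.22
= 287.22 mOsm/kg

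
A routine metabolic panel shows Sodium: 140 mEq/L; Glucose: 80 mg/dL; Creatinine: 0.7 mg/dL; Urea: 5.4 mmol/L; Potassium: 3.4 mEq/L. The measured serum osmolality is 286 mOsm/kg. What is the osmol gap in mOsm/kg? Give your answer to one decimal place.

Calculated osmolality = 2·Na + glucose/18 + urea
= 2·140 + 80/18 + 5.4
= 280 + 4.44 + 5.40
= 289.84 mOsm/kg ≈ 289.8 mOsm/kg
Osmolar gap = measured − calculated = 286 − 289.8 = -3.8 mOsm/kg

-3.8 mOsm/kg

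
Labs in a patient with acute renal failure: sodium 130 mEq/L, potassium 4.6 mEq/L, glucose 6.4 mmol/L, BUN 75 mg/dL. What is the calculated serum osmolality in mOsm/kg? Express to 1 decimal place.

Calculated osmolality = 2·Na + glucose + BUN/2.8
= 2·130 + 6.4 + 75/2.8
= 260 + 6.40 + 26.79
= 293.19 mOsm/kg

293.2 mOsm/kg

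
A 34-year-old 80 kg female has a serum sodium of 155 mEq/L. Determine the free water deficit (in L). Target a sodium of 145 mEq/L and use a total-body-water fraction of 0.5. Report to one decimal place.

TBW = 0.5 · 80 = 40 L
Free water deficit = TBW · (Na/145 − 1)
= 40 · (155/145 − 1)
= 40 · 0.069
= 2.76 L

2.8 L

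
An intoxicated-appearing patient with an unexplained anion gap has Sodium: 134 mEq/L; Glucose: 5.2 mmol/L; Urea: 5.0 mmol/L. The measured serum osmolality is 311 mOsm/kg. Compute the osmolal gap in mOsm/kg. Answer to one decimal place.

Calculated osmolality = 2·Na + glucose + urea
= 2·134 + 5.2 + 5
= 268 + 5.20 + 5
= 278.2 mOsm/kg ≈ 278.2 mOsm/kg
Osmolar gap = measured − calculated = 311 − 278.2 = 32.8 mOsm/kg

32.8 mOsm/kg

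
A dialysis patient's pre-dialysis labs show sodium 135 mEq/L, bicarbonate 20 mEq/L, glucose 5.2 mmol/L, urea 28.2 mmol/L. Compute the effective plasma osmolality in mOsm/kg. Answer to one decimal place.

275.2 mOsm/kg

Effective osmolality excludes urea (freely permeant across cell membranes):
2·Na + glucose
= 2·135 + 5.2
= 270 + 5.2
= 275.2 mOsm/kg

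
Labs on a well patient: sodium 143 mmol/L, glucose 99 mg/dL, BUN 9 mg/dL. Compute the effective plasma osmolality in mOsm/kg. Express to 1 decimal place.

Effective osmolality excludes urea (freely permeant across cell membranes):
2·Na + glucose/18
= 2·143 + 99/18
= 286 + 5.5
= 291.5 mOsm/kg

291.5 mOsm/kg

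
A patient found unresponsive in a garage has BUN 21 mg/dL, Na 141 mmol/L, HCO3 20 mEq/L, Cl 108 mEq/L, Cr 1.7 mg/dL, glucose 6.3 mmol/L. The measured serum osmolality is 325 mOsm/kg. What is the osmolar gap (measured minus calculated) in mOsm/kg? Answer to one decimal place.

Calculated osmolality = 2·Na + glucose + BUN/2.8
= 2·141 + 6.3 + 21/2.8
= 282 + 6.30 + 7.50
= 295.8 mOsm/kg ≈ 295.8 mOsm/kg
Osmolar gap = measured − calculated = 325 − 295.8 = 29.2 mOsm/kg

29.2 mOsm/kg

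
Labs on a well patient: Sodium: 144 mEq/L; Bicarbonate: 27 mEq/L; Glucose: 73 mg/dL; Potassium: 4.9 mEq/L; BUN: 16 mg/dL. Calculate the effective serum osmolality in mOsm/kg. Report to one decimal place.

292.1 mOsm/kg

Effective osmolality excludes urea (freely permeant across cell membranes):
2·Na + glucose/18
= 2·144 + 73/18
= 288 + 4.06
= 292.06 mOsm/kg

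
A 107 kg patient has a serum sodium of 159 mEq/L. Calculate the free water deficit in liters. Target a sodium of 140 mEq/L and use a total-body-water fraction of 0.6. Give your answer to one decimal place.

8.7 L

TBW = 0.6 · 107 = 64.2 L
Free water deficit = TBW · (Na/140 − 1)
= 64.2 · (159/140 − 1)
= 64.2 · 0.1357
= 8.71 L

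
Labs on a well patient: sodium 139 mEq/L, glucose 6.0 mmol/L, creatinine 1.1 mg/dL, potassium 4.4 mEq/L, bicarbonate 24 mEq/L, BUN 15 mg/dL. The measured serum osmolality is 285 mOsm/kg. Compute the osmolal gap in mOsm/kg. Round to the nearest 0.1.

Calculated osmolality = 2·Na + glucose + BUN/2.8
= 2·139 + 6 + 15/2.8
= 278 + 6 + 5.36
= 289.36 mOsm/kg ≈ 289.4 mOsm/kg
Osmolar gap = measured − calculated = 285 − 289.4 = -4.4 mOsm/kg

-4.4 mOsm/kg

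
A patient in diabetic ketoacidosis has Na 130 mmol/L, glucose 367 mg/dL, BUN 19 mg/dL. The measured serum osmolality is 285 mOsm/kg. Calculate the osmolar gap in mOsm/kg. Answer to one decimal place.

-2.2 mOsm/kg

Calculated osmolality = 2·Na + glucose/18 + BUN/2.8
= 2·130 + 367/18 + 19/2.8
= 260 + 20.39 + 6.79
= 287.18 mOsm/kg ≈ 287.2 mOsm/kg
Osmolar gap = measured − calculated = 285 − 287.2 = -2.2 mOsm/kg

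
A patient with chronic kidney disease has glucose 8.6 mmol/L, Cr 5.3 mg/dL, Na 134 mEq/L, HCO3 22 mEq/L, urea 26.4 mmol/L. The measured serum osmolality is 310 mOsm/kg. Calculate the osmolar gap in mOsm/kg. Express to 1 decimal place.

Calculated osmolality = 2·Na + glucose + urea
= 2·134 + 8.6 + 26.4
= 268 + 8.60 + 26.40
= 303 mOsm/kg ≈ 303.0 mOsm/kg
Osmolar gap = measured − calculated = 310 − 303.0 = 7.0 mOsm/kg

7.0 mOsm/kg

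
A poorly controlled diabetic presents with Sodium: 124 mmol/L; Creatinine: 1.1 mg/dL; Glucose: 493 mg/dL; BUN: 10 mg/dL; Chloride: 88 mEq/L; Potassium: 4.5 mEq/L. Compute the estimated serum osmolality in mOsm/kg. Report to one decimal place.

Calculated osmolality = 2·Na + glucose/18 + BUN/2.8
= 2·124 + 493/18 + 10/2.8
= 248 + 27.39 + 3.57
= 278.96 mOsm/kg

279.0 mOsm/kg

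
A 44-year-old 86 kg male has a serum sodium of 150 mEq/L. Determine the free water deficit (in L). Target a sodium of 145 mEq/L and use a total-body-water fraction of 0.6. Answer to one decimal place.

TBW = 0.6 · 86 = 51.6 L
Free water deficit = TBW · (Na/145 − 1)
= 51.6 · (150/145 − 1)
= 51.6 · 0.0345
= 1.78 L

1.8 L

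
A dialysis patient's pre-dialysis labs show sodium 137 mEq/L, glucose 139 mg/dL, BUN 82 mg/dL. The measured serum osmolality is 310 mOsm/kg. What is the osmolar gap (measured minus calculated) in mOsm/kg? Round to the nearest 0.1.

-1.0 mOsm/kg

Calculated osmolality = 2·Na + glucose/18 + BUN/2.8
= 2·137 + 139/18 + 82/2.8
= 274 + 7.72 + 29.29
= 311.01 mOsm/kg ≈ 311.0 mOsm/kg
Osmolar gap = measured − calculated = 310 − 311.0 = -1.0 mOsm/kg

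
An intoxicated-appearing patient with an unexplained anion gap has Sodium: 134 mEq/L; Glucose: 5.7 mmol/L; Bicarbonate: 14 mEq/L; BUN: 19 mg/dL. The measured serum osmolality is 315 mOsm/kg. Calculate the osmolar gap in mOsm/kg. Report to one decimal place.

Calculated osmolality = 2·Na + glucose + BUN/2.8
= 2·134 + 5.7 + 19/2.8
= 268 + 5.70 + 6.79
= 280.49 mOsm/kg ≈ 280.5 mOsm/kg
Osmolar gap = measured − calculated = 315 − 280.5 = 34.5 mOsm/kg

34.5 mOsm/kg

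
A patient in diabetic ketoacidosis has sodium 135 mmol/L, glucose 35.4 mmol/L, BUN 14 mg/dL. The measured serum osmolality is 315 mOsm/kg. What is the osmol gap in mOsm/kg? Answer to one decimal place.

Calculated osmolality = 2·Na + glucose + BUN/2.8
= 2·135 + 35.4 + 14/2.8
= 270 + 35.40 + 5
= 310.4 mOsm/kg ≈ 310.4 mOsm/kg
Osmolar gap = measured − calculated = 315 − 310.4 = 4.6 mOsm/kg

4.6 mOsm/kg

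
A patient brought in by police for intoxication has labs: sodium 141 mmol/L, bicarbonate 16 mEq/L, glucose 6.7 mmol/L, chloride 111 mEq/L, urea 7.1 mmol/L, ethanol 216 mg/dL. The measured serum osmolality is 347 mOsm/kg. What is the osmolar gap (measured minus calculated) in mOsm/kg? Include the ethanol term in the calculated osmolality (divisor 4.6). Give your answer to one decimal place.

4.2 mOsm/kg

Calculated osmolality = 2·Na + glucose + urea + ethanol/4.6
= 2·141 + 6.7 + 7.1 + 216/4.6
= 282 + 6.70 + 7.10 + 46.96
= 342.76 mOsm/kg ≈ 342.8 mOsm/kg
Osmolar gap = measured − calculated = 347 − 342.8 = 4.2 mOsm/kg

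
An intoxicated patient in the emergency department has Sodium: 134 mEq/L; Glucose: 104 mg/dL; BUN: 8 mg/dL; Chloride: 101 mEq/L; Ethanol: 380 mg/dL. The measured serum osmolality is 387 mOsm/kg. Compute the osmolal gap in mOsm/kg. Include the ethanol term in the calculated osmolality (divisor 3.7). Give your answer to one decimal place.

Calculated osmolality = 2·Na + glucose/18 + BUN/2.8 + ethanol/3.7
= 2·134 + 104/18 + 8/2.8 + 380/3.7
= 268 + 5.78 + 2.86 + 102.70
= 379.34 mOsm/kg ≈ 379.3 mOsm/kg
Osmolar gap = measured − calculated = 387 − 379.3 = 7.7 mOsm/kg

7.7 mOsm/kg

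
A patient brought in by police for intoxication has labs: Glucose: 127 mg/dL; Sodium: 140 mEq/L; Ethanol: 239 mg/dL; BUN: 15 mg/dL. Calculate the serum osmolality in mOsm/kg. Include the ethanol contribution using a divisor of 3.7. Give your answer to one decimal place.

357.0 mOsm/kg

Calculated osmolality = 2·Na + glucose/18 + BUN/2.8 + ethanol/3.7
= 2·140 + 127/18 + 15/2.8 + 239/3.7
= 280 + 7.06 + 5.36 + 64.59
= 357.01 mOsm/kg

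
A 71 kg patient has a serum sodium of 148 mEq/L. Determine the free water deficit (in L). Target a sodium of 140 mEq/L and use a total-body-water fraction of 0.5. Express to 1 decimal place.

TBW = 0.5 · 71 = 35.5 L
Free water deficit = TBW · (Na/140 − 1)
= 35.5 · (148/140 − 1)
= 35.5 · 0.0571
= 2.03 L

2.0 L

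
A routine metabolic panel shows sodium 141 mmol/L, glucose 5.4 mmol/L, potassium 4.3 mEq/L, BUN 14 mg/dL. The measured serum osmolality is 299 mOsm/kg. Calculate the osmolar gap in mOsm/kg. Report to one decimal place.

6.6 mOsm/kg

Calculated osmolality = 2·Na + glucose + BUN/2.8
= 2·141 + 5.4 + 14/2.8
= 282 + 5.40 + 5
= 292.4 mOsm/kg ≈ 292.4 mOsm/kg
Osmolar gap = measured − calculated = 299 − 292.4 = 6.6 mOsm/kg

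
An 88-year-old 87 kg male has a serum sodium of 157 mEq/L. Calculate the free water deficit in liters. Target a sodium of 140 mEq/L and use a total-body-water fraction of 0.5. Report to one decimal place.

TBW = 0.5 · 87 = 43.5 L
Free water deficit = TBW · (Na/140 − 1)
= 43.5 · (157/140 − 1)
= 43.5 · 0.1214
= 5.28 L

5.3 L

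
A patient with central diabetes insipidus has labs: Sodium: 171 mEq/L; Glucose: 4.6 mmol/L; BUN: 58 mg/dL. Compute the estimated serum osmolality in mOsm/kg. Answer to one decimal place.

Calculated osmolality = 2·Na + glucose + BUN/2.8
= 2·171 + 4.6 + 58/2.8
= 342 + 4.60 + 20.71
= 367.31 mOsm/kg

367.3 mOsm/kg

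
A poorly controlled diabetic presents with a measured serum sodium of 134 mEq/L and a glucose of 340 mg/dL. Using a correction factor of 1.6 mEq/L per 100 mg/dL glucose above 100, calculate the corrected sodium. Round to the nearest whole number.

138 mEq/L

Corrected Na = measured Na + 1.6 · (glucose − 100)/100
= 134 + 1.6 · (340 − 100)/100
= 134 + 3.8
= 137.8 mEq/L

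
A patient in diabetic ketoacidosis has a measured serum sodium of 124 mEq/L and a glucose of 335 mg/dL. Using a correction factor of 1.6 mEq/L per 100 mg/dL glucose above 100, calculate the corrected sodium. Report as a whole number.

128 mEq/L

Corrected Na = measured Na + 1.6 · (glucose − 100)/100
= 124 + 1.6 · (335 − 100)/100
= 124 + 3.8
= 127.8 mEq/L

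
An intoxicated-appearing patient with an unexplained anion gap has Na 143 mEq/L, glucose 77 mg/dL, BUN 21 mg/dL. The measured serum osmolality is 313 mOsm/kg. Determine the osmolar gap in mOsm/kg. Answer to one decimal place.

15.2 mOsm/kg

Calculated osmolality = 2·Na + glucose/18 + BUN/2.8
= 2·143 + 77/18 + 21/2.8
= 286 + 4.28 + 7.50
= 297.78 mOsm/kg ≈ 297.8 mOsm/kg
Osmolar gap = measured − calculated = 313 − 297.8 = 15.2 mOsm/kg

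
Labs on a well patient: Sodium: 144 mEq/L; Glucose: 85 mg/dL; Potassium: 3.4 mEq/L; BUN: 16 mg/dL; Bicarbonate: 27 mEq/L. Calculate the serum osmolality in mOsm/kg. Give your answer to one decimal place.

Calculated osmolality = 2·Na + glucose/18 + BUN/2.8
= 2·144 + 85/18 + 16/2.8
= 288 + 4.72 + 5.71
= 298.43 mOsm/kg

298.4 mOsm/kg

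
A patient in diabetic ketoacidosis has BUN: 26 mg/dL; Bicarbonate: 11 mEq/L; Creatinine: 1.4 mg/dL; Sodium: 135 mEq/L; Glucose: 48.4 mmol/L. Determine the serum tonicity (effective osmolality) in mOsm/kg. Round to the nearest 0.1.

Effective osmolality excludes urea (freely permeant across cell membranes):
2·Na + glucose
= 2·135 + 48.4
= 270 + 48.4
= 318.4 mOsm/kg

318.4 mOsm/kg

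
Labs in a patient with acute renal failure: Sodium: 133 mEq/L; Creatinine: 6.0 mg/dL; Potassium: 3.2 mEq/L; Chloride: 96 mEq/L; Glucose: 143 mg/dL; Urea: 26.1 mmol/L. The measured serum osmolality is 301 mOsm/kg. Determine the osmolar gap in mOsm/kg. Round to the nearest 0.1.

Calculated osmolality = 2·Na + glucose/18 + urea
= 2·133 + 143/18 + 26.1
= 266 + 7.94 + 26.10
= 300.04 mOsm/kg ≈ 300.0 mOsm/kg
Osmolar gap = measured − calculated = 301 − 300.0 = 1.0 mOsm/kg

1.0 mOsm/kg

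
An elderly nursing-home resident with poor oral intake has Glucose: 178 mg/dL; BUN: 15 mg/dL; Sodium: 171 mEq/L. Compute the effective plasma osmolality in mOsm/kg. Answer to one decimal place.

351.9 mOsm/kg

Effective osmolality excludes urea (freely permeant across cell membranes):
2·Na + glucose/18
= 2·171 + 178/18
= 342 + 9.89
= 351.89 mOsm/kg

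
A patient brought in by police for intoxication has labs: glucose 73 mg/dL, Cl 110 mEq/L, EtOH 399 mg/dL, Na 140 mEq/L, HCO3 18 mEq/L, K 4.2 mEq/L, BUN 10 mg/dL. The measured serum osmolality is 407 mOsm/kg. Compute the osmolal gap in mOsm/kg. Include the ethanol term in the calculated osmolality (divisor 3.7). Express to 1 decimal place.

Calculated osmolality = 2·Na + glucose/18 + BUN/2.8 + ethanol/3.7
= 2·140 + 73/18 + 10/2.8 + 399/3.7
= 280 + 4.06 + 3.57 + 107.84
= 395.47 mOsm/kg ≈ 395.5 mOsm/kg
Osmolar gap = measured − calculated = 407 − 395.5 = 11.5 mOsm/kg

11.5 mOsm/kg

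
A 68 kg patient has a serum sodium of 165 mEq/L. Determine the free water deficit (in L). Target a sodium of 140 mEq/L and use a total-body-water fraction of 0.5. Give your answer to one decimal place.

6.1 L

TBW = 0.5 · 68 = 34 L
Free water deficit = TBW · (Na/140 − 1)
= 34 · (165/140 − 1)
= 34 · 0.1786
= 6.07 L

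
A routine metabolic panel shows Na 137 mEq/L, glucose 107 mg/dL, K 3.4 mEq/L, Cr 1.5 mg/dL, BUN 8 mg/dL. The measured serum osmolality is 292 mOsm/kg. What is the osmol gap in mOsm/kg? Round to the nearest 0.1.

9.2 mOsm/kg

Calculated osmolality = 2·Na + glucose/18 + BUN/2.8
= 2·137 + 107/18 + 8/2.8
= 274 + 5.94 + 2.86
= 282.8 mOsm/kg ≈ 282.8 mOsm/kg
Osmolar gap = measured − calculated = 292 − 282.8 = 9.2 mOsm/kg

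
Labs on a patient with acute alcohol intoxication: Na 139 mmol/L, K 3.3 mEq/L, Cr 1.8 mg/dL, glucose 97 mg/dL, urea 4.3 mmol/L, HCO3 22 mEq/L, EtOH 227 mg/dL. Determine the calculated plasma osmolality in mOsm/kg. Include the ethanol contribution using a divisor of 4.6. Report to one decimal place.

Calculated osmolality = 2·Na + glucose/18 + urea + ethanol/4.6
= 2·139 + 97/18 + 4.3 + 227/4.6
= 278 + 5.39 + 4.30 + 49.35
= 337.04 mOsm/kg

337.0 mOsm/kg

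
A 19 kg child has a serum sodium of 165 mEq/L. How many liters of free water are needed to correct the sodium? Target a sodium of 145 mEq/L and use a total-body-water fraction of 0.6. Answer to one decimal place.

TBW = 0.6 · 19 = 11.4 L
Free water deficit = TBW · (Na/145 − 1)
= 11.4 · (165/145 − 1)
= 11.4 · 0.1379
= 1.57 L

1.6 L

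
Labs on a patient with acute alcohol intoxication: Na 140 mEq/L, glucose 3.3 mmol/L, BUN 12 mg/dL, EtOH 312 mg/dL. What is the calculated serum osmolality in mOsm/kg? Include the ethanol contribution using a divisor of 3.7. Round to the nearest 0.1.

Calculated osmolality = 2·Na + glucose + BUN/2.8 + ethanol/3.7
= 2·140 + 3.3 + 12/2.8 + 312/3.7
= 280 + 3.30 + 4.29 + 84.32
= 371.91 mOsm/kg

371.9 mOsm/kg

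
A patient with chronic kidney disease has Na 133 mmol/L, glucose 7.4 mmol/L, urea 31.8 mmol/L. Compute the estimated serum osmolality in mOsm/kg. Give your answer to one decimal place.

305.2 mOsm/kg

Calculated osmolality = 2·Na + glucose + urea
= 2·133 + 7.4 + 31.8
= 266 + 7.40 + 31.80
= 305.2 mOsm/kg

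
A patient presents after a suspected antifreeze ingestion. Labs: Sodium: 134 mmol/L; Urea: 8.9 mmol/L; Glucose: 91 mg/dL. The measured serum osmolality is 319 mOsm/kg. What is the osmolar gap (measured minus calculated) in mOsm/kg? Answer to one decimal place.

37.0 mOsm/kg

Calculated osmolality = 2·Na + glucose/18 + urea
= 2·134 + 91/18 + 8.9
= 268 + 5.06 + 8.90
= 281.96 mOsm/kg ≈ 282.0 mOsm/kg
Osmolar gap = measured − calculated = 319 − 282.0 = 37.0 mOsm/kg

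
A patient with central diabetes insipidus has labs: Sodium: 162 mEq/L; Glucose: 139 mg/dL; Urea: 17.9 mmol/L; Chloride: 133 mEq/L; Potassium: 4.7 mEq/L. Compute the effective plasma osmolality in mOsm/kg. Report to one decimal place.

Effective osmolality excludes urea (freely permeant across cell membranes):
2·Na + glucose/18
= 2·162 + 139/18
= 324 + 7.72
= 331.72 mOsm/kg

331.7 mOsm/kg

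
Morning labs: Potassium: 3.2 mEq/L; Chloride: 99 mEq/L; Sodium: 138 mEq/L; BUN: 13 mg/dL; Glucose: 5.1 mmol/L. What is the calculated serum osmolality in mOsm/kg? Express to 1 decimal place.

Calculated osmolality = 2·Na + glucose + BUN/2.8
= 2·138 + 5.1 + 13/2.8
= 276 + 5.10 + 4.64
= 285.74 mOsm/kg

285.7 mOsm/kg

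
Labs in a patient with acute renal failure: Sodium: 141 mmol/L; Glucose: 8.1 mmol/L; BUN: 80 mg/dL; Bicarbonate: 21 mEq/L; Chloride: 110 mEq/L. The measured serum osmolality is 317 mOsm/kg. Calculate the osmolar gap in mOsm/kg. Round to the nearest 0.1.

Calculated osmolality = 2·Na + glucose + BUN/2.8
= 2·141 + 8.1 + 80/2.8
= 282 + 8.10 + 28.57
= 318.67 mOsm/kg ≈ 318.7 mOsm/kg
Osmolar gap = measured − calculated = 317 − 318.7 = -1.7 mOsm/kg

-1.7 mOsm/kg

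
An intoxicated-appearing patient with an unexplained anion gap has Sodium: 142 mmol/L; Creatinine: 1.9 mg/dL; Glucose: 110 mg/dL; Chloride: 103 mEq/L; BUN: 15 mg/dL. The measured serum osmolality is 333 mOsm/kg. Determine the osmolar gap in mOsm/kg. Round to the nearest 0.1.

37.5 mOsm/kg

Calculated osmolality = 2·Na + glucose/18 + BUN/2.8
= 2·142 + 110/18 + 15/2.8
= 284 + 6.11 + 5.36
= 295.47 mOsm/kg ≈ 295.5 mOsm/kg
Osmolar gap = measured − calculated = 333 − 295.5 = 37.5 mOsm/kg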